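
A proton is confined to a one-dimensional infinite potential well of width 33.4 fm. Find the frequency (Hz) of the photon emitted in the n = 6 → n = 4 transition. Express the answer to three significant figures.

f = 8.88×10^20 Hz

E_1 = h²/(8m_pL²) = 2.941×10^-14 J and ΔE = (6² − 4²)E_1 = 5.882×10^-13 J.
f = ΔE/h = 5.882×10^-13/6.626×10^-34 = 8.88×10^20 Hz.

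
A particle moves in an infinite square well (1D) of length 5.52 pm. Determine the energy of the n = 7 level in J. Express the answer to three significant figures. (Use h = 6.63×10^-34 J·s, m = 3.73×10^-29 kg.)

For an infinite well E_n = n²h²/(8mL²), so E_1 = h²/(8mL²) = (6.63×10^-34)²/(8·3.73×10^-29·(5.52×10^-12 m)²) = 4.834×10^-17 J.
Then E_7 = 7²·E_1 = 49·4.834×10^-17 J = 2.37×10^-15 J.

E_7 = 2.37×10^-15 J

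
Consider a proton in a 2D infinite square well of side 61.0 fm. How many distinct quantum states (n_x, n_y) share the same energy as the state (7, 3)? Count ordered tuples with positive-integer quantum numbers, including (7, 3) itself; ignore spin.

degeneracy = 2

The level has n_x² + n_y² = 58. The ordered positive-integer solutions are (3, 7), (7, 3).
That gives 2 states.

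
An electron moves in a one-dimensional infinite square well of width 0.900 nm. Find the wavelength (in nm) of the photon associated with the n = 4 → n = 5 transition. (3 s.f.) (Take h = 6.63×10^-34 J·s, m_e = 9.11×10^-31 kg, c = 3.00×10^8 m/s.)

E_1 = h²/(8m_eL²) = 7.446×10^-20 J, so ΔE = (5² − 4²)E_1 = 6.701×10^-19 J.
λ = hc/ΔE = (6.63×10^-34·3.00×10^8)/6.701×10^-19 = 2.97×10^-7 m = 297 nm.

λ = 297 nm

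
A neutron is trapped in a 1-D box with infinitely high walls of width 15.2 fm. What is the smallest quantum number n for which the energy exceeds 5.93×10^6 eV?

n = 3

E_1 = h²/(8m_nL²) = 1.418×10^-13 J = 8.851×10^5 eV.
Need n² > 5.93×10^6/8.851×10^5 = 6.700, i.e. n > 2.588.
The smallest integer satisfying this is n = 3.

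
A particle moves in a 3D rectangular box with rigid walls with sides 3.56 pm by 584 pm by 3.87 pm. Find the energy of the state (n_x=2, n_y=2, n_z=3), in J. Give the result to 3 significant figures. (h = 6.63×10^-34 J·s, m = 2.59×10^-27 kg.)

For a 3D rectangular well E = (h²/8m)·Σ n_i²/L_i² = (6.63×10^-34)²/(8·2.59×10^-27) · [2²/(3.56 pm)² + 2²/(584 pm)² + 3²/(3.87 pm)²].
Evaluating gives E = 1.94×10^-17 J.

E = 1.94×10^-17 J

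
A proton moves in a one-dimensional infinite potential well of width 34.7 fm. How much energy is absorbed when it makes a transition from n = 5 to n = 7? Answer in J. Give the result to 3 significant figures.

|ΔE| = 6.54×10^-13 J

E_1 = h²/(8m_pL²) = 2.724×10^-14 J.
|ΔE| = |5² − 7²|·E_1 = 24·2.724×10^-14 J = 6.54×10^-13 J.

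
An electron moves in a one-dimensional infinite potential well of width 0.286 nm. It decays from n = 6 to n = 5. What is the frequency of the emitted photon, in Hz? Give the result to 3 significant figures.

f = 1.22×10^16 Hz

E_1 = h²/(8m_eL²) = 7.366×10^-19 J and ΔE = (6² − 5²)E_1 = 8.103×10^-18 J.
f = ΔE/h = 8.103×10^-18/6.626×10^-34 = 1.22×10^16 Hz.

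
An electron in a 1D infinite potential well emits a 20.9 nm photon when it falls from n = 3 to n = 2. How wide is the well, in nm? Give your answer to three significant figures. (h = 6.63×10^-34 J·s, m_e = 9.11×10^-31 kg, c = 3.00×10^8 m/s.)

The photon carries ΔE = hc/λ = 6.63×10^-34·3.00×10^8/2.09×10^-8 m = 9.517×10^-18 J.
Since ΔE = (3² − 2²)E_1, E_1 = 1.903×10^-18 J, and L = h/√(8m_eE_1) = 1.78×10^-10 m = 0.178 nm.

L = 0.178 nm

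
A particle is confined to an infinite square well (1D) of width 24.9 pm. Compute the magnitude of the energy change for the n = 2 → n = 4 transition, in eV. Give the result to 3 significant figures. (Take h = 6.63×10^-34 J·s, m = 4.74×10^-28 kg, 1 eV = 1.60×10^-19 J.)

E_1 = h²/(8mL²) = 1.870×10^-19 J.
|ΔE| = |2² − 4²|·E_1 = 12·1.870×10^-19 J = 2.244×10^-18 J = 14.0 eV.

|ΔE| = 14.0 eV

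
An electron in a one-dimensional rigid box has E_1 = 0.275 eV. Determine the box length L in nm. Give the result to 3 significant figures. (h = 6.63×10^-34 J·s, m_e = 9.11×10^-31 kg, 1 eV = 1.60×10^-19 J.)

L = 1.17 nm

From E_n = n²h²/(8m_eL²), L = n·h/√(8m_eE_n).
E_1 = 0.275 eV = 4.400×10^-20 J, so L = 1·6.63×10^-34/√(8·9.11×10^-31·4.400×10^-20) = 1.17×10^-9 m = 1.17 nm.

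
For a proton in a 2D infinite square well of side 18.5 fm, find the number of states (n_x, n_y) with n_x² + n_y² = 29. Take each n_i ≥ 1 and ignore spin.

degeneracy = 2

The level has n_x² + n_y² = 29. The ordered positive-integer solutions are (2, 5), (5, 2).
That gives 2 states.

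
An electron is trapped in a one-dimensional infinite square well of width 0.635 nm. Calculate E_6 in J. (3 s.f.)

E_6 = 5.38×10^-18 J

For an infinite well E_n = n²h²/(8m_eL²), so E_1 = h²/(8m_eL²) = (6.626×10^-34)²/(8·9.109×10^-31·(6.35×10^-10 m)²) = 1.494×10^-19 J.
Then E_6 = 6²·E_1 = 36·1.494×10^-19 J = 5.38×10^-18 J.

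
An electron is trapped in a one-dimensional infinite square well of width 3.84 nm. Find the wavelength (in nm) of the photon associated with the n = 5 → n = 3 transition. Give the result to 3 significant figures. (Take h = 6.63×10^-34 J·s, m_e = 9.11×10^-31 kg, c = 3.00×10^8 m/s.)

E_1 = h²/(8m_eL²) = 4.090×10^-21 J, so ΔE = (5² − 3²)E_1 = 6.544×10^-20 J.
λ = hc/ΔE = (6.63×10^-34·3.00×10^8)/6.544×10^-20 = 3.04×10^-6 m = 3.04×10^3 nm.

λ = 3.04×10^3 nm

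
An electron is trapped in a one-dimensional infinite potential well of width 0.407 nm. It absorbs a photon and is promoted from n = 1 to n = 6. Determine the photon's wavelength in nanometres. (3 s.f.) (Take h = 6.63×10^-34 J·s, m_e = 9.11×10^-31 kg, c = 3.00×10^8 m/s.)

E_1 = h²/(8m_eL²) = 3.641×10^-19 J, so ΔE = (6² − 1²)E_1 = 1.274×10^-17 J.
λ = hc/ΔE = (6.63×10^-34·3.00×10^8)/1.274×10^-17 = 1.56×10^-8 m = 15.6 nm.

λ = 15.6 nm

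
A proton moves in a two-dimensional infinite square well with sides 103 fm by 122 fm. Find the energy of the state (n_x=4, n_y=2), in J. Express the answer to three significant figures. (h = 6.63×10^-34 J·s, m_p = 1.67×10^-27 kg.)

For a 2D rectangular well E = (h²/8m_p)·Σ n_i²/L_i² = (6.63×10^-34)²/(8·1.67×10^-27) · [4²/(103 fm)² + 2²/(122 fm)²].
Evaluating gives E = 5.85×10^-14 J.

E = 5.85×10^-14 J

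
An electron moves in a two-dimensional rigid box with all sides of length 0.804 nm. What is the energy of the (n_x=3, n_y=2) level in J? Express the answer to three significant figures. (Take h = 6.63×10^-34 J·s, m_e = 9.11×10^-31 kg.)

For a 2D rectangular well E = (h²/8m_e)·Σ n_i²/L_i² = (6.63×10^-34)²/(8·9.11×10^-31) · [3²/(0.804 nm)² + 2²/(0.804 nm)²].
Evaluating gives E = 1.21×10^-18 J.

E = 1.21×10^-18 J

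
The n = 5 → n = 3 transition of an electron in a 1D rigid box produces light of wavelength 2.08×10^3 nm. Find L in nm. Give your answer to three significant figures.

The photon carries ΔE = hc/λ = 6.626×10^-34·2.998×10^8/2.08×10^-6 m = 9.550×10^-20 J.
Since ΔE = (5² − 3²)E_1, E_1 = 5.969×10^-21 J, and L = h/√(8m_eE_1) = 3.18×10^-9 m = 3.18 nm.

L = 3.18 nm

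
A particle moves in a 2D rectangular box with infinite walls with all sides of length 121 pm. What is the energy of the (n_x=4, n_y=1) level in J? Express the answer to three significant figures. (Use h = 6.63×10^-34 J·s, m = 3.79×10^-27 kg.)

For a 2D rectangular well E = (h²/8m)·Σ n_i²/L_i² = (6.63×10^-34)²/(8·3.79×10^-27) · [4²/(121 pm)² + 1²/(121 pm)²].
Evaluating gives E = 1.68×10^-20 J.

E = 1.68×10^-20 J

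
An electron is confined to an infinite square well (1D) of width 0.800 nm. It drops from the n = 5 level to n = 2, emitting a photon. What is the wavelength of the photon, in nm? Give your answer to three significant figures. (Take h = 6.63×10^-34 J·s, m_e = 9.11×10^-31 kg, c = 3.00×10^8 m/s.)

λ = 101 nm

E_1 = h²/(8m_eL²) = 9.424×10^-20 J, so ΔE = (5² − 2²)E_1 = 1.979×10^-18 J.
λ = hc/ΔE = (6.63×10^-34·3.00×10^8)/1.979×10^-18 = 1.01×10^-7 m = 101 nm.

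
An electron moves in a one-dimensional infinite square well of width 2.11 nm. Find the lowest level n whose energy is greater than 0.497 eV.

n = 3

E_1 = h²/(8m_eL²) = 1.353×10^-20 J = 0.08446 eV.
Need n² > 0.497/0.08446 = 5.884, i.e. n > 2.426.
The smallest integer satisfying this is n = 3.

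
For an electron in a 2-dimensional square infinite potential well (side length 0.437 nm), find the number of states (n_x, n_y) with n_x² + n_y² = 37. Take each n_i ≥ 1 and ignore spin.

The level has n_x² + n_y² = 37. The ordered positive-integer solutions are (1, 6), (6, 1).
That gives 2 states.

degeneracy = 2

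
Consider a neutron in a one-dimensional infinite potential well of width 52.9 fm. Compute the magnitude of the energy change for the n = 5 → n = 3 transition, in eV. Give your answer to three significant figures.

E_1 = h²/(8m_nL²) = 1.171×10^-14 J.
|ΔE| = |5² − 3²|·E_1 = 16·1.171×10^-14 J = 1.874×10^-13 J = 1.17×10^6 eV.

|ΔE| = 1.17×10^6 eV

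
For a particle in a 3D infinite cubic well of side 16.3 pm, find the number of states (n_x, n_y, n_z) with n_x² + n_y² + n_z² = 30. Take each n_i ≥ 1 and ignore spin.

The level has n_x² + n_y² + n_z² = 30. The ordered positive-integer solutions are (1, 2, 5), (1, 5, 2), (2, 1, 5), (2, 5, 1), (5, 1, 2), (5, 2, 1).
That gives 6 states.

degeneracy = 6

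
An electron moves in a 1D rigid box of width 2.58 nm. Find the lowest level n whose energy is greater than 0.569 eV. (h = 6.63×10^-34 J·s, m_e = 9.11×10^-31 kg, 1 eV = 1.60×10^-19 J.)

E_1 = h²/(8m_eL²) = 9.061×10^-21 J = 0.05663 eV.
Need n² > 0.569/0.05663 = 10.05, i.e. n > 3.170.
The smallest integer satisfying this is n = 4.

n = 4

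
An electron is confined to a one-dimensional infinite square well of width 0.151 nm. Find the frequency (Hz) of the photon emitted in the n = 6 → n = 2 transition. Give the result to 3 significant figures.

f = 1.28×10^17 Hz

E_1 = h²/(8m_eL²) = 2.642×10^-18 J and ΔE = (6² − 2²)E_1 = 8.454×10^-17 J.
f = ΔE/h = 8.454×10^-17/6.626×10^-34 = 1.28×10^17 Hz.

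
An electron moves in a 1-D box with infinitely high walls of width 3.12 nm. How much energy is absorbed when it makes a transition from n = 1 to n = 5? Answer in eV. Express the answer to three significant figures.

E_1 = h²/(8m_eL²) = 6.189×10^-21 J.
|ΔE| = |1² − 5²|·E_1 = 24·6.189×10^-21 J = 1.485×10^-19 J = 0.927 eV.

|ΔE| = 0.927 eV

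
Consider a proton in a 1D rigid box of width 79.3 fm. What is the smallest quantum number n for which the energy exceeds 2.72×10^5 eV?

n = 3

E_1 = h²/(8m_pL²) = 5.216×10^-15 J = 3.256×10^4 eV.
Need n² > 2.72×10^5/3.256×10^4 = 8.354, i.e. n > 2.890.
The smallest integer satisfying this is n = 3.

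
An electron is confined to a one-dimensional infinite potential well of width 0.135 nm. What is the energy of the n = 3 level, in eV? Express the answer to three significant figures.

For an infinite well E_n = n²h²/(8m_eL²), so E_1 = h²/(8m_eL²) = (6.626×10^-34)²/(8·9.109×10^-31·(1.35×10^-10 m)²) = 3.306×10^-18 J.
Then E_3 = 3²·E_1 = 9·3.306×10^-18 J = 2.975×10^-17 J.
Converting, E_3 = 2.975×10^-17 J / (1.602×10^-19 J/eV) = 186 eV.

E_3 = 186 eV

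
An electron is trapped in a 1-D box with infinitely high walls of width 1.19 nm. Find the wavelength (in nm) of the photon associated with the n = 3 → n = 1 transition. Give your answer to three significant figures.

λ = 584 nm

E_1 = h²/(8m_eL²) = 4.254×10^-20 J, so ΔE = (3² − 1²)E_1 = 3.403×10^-19 J.
λ = hc/ΔE = (6.626×10^-34·2.998×10^8)/3.403×10^-19 = 5.84×10^-7 m = 584 nm.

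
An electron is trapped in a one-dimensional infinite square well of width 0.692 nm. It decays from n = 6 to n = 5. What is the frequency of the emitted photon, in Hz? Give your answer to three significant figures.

E_1 = h²/(8m_eL²) = 1.258×10^-19 J and ΔE = (6² − 5²)E_1 = 1.384×10^-18 J.
f = ΔE/h = 1.384×10^-18/6.626×10^-34 = 2.09×10^15 Hz.

f = 2.09×10^15 Hz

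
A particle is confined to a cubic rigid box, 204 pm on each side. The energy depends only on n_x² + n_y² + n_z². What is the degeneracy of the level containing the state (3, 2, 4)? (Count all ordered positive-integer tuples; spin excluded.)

degeneracy = 6

The level has n_x² + n_y² + n_z² = 29. The ordered positive-integer solutions are (2, 3, 4), (2, 4, 3), (3, 2, 4), (3, 4, 2), (4, 2, 3), (4, 3, 2).
That gives 6 states.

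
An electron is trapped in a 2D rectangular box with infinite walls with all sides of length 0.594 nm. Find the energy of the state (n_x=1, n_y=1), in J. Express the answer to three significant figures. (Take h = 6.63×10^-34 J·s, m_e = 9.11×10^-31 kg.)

For a 2D rectangular well E = (h²/8m_e)·Σ n_i²/L_i² = (6.63×10^-34)²/(8·9.11×10^-31) · [1²/(0.594 nm)² + 1²/(0.594 nm)²].
Evaluating gives E = 3.42×10^-19 J.

E = 3.42×10^-19 J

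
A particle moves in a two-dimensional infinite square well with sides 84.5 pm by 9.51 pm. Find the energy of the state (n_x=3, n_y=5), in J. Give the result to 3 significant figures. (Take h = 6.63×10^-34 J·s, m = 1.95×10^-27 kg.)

For a 2D rectangular well E = (h²/8m)·Σ n_i²/L_i² = (6.63×10^-34)²/(8·1.95×10^-27) · [3²/(84.5 pm)² + 5²/(9.51 pm)²].
Evaluating gives E = 7.82×10^-18 J.

E = 7.82×10^-18 J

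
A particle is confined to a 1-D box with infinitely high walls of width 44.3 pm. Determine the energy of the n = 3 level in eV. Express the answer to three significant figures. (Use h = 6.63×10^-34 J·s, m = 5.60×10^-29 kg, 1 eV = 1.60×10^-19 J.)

For an infinite well E_n = n²h²/(8mL²), so E_1 = h²/(8mL²) = (6.63×10^-34)²/(8·5.60×10^-29·(4.43×10^-11 m)²) = 5.000×10^-19 J.
Then E_3 = 3²·E_1 = 9·5.000×10^-19 J = 4.500×10^-18 J.
Converting, E_3 = 4.500×10^-18 J / (1.60×10^-19 J/eV) = 28.1 eV.

E_3 = 28.1 eV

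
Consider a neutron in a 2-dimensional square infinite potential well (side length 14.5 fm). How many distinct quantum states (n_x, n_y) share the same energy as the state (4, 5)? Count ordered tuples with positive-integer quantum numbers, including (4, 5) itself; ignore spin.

The level has n_x² + n_y² = 41. The ordered positive-integer solutions are (4, 5), (5, 4).
That gives 2 states.

degeneracy = 2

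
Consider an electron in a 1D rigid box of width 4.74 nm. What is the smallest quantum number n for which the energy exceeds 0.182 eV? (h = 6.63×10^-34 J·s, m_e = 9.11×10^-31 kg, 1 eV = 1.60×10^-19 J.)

E_1 = h²/(8m_eL²) = 2.684×10^-21 J = 0.01677 eV.
Need n² > 0.182/0.01677 = 10.85, i.e. n > 3.294.
The smallest integer satisfying this is n = 4.

n = 4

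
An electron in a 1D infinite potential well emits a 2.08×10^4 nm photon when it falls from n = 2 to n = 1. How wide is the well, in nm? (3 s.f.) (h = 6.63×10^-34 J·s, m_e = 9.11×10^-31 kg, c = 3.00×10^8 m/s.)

The photon carries ΔE = hc/λ = 6.63×10^-34·3.00×10^8/2.08×10^-5 m = 9.562×10^-21 J.
Since ΔE = (2² − 1²)E_1, E_1 = 3.187×10^-21 J, and L = h/√(8m_eE_1) = 4.35×10^-9 m = 4.35 nm.

L = 4.35 nm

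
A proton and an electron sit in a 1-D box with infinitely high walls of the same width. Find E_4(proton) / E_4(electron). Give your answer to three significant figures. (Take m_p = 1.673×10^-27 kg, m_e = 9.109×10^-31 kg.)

5.44×10^-4

E_n ∝ 1/m at fixed n and L, so the ratio is m_e/m_p = 9.109×10^-31/1.673×10^-27 = 5.44×10^-4.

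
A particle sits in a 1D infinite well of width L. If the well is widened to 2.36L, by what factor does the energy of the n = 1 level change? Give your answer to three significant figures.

0.180

E_n ∝ 1/L², so the energy scales by 1/2.36² = 0.180.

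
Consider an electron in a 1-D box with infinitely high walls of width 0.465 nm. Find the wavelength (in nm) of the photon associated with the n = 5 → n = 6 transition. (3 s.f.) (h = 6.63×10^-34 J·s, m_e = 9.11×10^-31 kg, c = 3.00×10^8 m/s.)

E_1 = h²/(8m_eL²) = 2.789×10^-19 J, so ΔE = (6² − 5²)E_1 = 3.068×10^-18 J.
λ = hc/ΔE = (6.63×10^-34·3.00×10^8)/3.068×10^-18 = 6.48×10^-8 m = 64.8 nm.

λ = 64.8 nm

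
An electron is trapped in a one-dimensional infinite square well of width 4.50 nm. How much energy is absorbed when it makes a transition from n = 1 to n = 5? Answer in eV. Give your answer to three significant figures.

|ΔE| = 0.446 eV

E_1 = h²/(8m_eL²) = 2.975×10^-21 J.
|ΔE| = |1² − 5²|·E_1 = 24·2.975×10^-21 J = 7.140×10^-20 J = 0.446 eV.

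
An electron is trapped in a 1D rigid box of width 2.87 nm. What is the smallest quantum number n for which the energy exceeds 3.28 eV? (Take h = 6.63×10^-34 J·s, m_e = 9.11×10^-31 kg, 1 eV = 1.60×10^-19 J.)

E_1 = h²/(8m_eL²) = 7.322×10^-21 J = 0.04576 eV.
Need n² > 3.28/0.04576 = 71.68, i.e. n > 8.466.
The smallest integer satisfying this is n = 9.

n = 9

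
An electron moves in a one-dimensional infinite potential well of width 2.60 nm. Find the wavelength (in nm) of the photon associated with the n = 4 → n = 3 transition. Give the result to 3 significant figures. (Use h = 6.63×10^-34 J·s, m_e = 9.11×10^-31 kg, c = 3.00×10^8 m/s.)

λ = 3.18×10^3 nm

E_1 = h²/(8m_eL²) = 8.922×10^-21 J, so ΔE = (4² − 3²)E_1 = 6.245×10^-20 J.
λ = hc/ΔE = (6.63×10^-34·3.00×10^8)/6.245×10^-20 = 3.18×10^-6 m = 3.18×10^3 nm.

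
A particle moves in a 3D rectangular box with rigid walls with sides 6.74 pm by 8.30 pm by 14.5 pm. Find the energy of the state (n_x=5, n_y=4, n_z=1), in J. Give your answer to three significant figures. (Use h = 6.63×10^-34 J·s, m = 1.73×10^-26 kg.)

E = 2.50×10^-18 J

For a 3D rectangular well E = (h²/8m)·Σ n_i²/L_i² = (6.63×10^-34)²/(8·1.73×10^-26) · [5²/(6.74 pm)² + 4²/(8.30 pm)² + 1²/(14.5 pm)²].
Evaluating gives E = 2.50×10^-18 J.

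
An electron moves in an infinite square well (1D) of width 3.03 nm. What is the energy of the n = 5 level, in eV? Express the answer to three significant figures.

E_5 = 1.02 eV

For an infinite well E_n = n²h²/(8m_eL²), so E_1 = h²/(8m_eL²) = (6.626×10^-34)²/(8·9.109×10^-31·(3.03×10^-9 m)²) = 6.562×10^-21 J.
Then E_5 = 5²·E_1 = 25·6.562×10^-21 J = 1.641×10^-19 J.
Converting, E_5 = 1.641×10^-19 J / (1.602×10^-19 J/eV) = 1.02 eV.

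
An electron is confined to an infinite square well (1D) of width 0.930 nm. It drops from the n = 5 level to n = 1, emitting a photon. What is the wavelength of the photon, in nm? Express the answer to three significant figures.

λ = 119 nm

E_1 = h²/(8m_eL²) = 6.966×10^-20 J, so ΔE = (5² − 1²)E_1 = 1.672×10^-18 J.
λ = hc/ΔE = (6.626×10^-34·2.998×10^8)/1.672×10^-18 = 1.19×10^-7 m = 119 nm.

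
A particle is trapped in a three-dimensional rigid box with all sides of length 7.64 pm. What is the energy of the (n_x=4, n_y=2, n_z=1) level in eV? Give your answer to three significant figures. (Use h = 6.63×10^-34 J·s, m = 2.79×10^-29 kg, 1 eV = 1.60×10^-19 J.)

E = 4.43×10^3 eV

For a 3D rectangular well E = (h²/8m)·Σ n_i²/L_i² = (6.63×10^-34)²/(8·2.79×10^-29) · [4²/(7.64 pm)² + 2²/(7.64 pm)² + 1²/(7.64 pm)²].
Evaluating gives E = 7.085×10^-16 J = 4.43×10^3 eV.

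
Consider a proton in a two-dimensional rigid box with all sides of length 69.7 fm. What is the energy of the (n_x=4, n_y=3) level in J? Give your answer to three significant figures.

E = 1.69×10^-13 J

For a 2D rectangular well E = (h²/8m_p)·Σ n_i²/L_i² = (6.626×10^-34)²/(8·1.673×10^-27) · [4²/(69.7 fm)² + 3²/(69.7 fm)²].
Evaluating gives E = 1.69×10^-13 J.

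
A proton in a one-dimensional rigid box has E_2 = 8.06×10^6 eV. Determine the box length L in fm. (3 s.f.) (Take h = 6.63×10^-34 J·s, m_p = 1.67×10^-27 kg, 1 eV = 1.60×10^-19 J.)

From E_n = n²h²/(8m_pL²), L = n·h/√(8m_pE_n).
E_2 = 8.06×10^6 eV = 1.290×10^-12 J, so L = 2·6.63×10^-34/√(8·1.67×10^-27·1.290×10^-12) = 1.01×10^-14 m = 10.1 fm.

L = 10.1 fm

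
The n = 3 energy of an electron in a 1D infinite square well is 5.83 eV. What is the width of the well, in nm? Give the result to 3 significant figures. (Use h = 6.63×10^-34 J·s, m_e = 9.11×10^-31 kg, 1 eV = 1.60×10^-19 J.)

From E_n = n²h²/(8m_eL²), L = n·h/√(8m_eE_n).
E_3 = 5.83 eV = 9.328×10^-19 J, so L = 3·6.63×10^-34/√(8·9.11×10^-31·9.328×10^-19) = 7.63×10^-10 m = 0.763 nm.

L = 0.763 nm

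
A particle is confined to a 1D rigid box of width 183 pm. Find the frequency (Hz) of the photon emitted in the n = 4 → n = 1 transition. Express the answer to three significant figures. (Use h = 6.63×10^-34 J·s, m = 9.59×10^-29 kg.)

E_1 = h²/(8mL²) = 1.711×10^-20 J and ΔE = (4² − 1²)E_1 = 2.566×10^-19 J.
f = ΔE/h = 2.566×10^-19/6.63×10^-34 = 3.87×10^14 Hz.

f = 3.87×10^14 Hz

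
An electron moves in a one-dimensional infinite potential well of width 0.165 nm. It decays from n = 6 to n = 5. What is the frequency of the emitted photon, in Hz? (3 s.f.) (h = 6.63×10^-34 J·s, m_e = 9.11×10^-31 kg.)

f = 3.68×10^16 Hz

E_1 = h²/(8m_eL²) = 2.215×10^-18 J and ΔE = (6² − 5²)E_1 = 2.437×10^-17 J.
f = ΔE/h = 2.437×10^-17/6.63×10^-34 = 3.68×10^16 Hz.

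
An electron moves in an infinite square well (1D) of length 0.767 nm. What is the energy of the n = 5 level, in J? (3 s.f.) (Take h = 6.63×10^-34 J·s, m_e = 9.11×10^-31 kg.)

For an infinite well E_n = n²h²/(8m_eL²), so E_1 = h²/(8m_eL²) = (6.63×10^-34)²/(8·9.11×10^-31·(7.67×10^-10 m)²) = 1.025×10^-19 J.
Then E_5 = 5²·E_1 = 25·1.025×10^-19 J = 2.56×10^-18 J.

E_5 = 2.56×10^-18 J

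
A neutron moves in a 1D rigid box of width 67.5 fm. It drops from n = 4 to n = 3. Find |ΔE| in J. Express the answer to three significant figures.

|ΔE| = 5.03×10^-14 J

E_1 = h²/(8m_nL²) = 7.191×10^-15 J.
|ΔE| = |4² − 3²|·E_1 = 7·7.191×10^-15 J = 5.03×10^-14 J.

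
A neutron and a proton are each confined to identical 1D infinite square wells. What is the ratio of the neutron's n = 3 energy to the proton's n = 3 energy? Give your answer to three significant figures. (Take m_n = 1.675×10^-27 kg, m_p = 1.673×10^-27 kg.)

0.999

E_n ∝ 1/m at fixed n and L, so the ratio is m_p/m_n = 1.673×10^-27/1.675×10^-27 = 0.999.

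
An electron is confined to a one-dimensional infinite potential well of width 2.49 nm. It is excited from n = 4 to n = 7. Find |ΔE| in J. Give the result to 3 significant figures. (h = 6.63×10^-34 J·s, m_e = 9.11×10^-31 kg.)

|ΔE| = 3.21×10^-19 J

E_1 = h²/(8m_eL²) = 9.728×10^-21 J.
|ΔE| = |4² − 7²|·E_1 = 33·9.728×10^-21 J = 3.21×10^-19 J.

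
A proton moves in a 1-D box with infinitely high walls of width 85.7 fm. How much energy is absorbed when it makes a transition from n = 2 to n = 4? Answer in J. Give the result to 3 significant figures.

E_1 = h²/(8m_pL²) = 4.466×10^-15 J.
|ΔE| = |2² − 4²|·E_1 = 12·4.466×10^-15 J = 5.36×10^-14 J.

|ΔE| = 5.36×10^-14 J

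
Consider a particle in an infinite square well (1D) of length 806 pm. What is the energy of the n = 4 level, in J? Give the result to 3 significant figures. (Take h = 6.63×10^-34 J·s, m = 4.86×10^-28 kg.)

E_4 = 2.78×10^-21 J

For an infinite well E_n = n²h²/(8mL²), so E_1 = h²/(8mL²) = (6.63×10^-34)²/(8·4.86×10^-28·(8.06×10^-10 m)²) = 1.740×10^-22 J.
Then E_4 = 4²·E_1 = 16·1.740×10^-22 J = 2.78×10^-21 J.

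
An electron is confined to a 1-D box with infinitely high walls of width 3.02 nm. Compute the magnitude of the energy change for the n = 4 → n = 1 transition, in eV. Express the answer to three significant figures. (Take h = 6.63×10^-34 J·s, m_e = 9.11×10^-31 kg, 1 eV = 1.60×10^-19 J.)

E_1 = h²/(8m_eL²) = 6.613×10^-21 J.
|ΔE| = |4² − 1²|·E_1 = 15·6.613×10^-21 J = 9.920×10^-20 J = 0.620 eV.

|ΔE| = 0.620 eV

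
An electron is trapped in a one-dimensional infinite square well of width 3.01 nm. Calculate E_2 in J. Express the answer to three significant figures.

For an infinite well E_n = n²h²/(8m_eL²), so E_1 = h²/(8m_eL²) = (6.626×10^-34)²/(8·9.109×10^-31·(3.01×10^-9 m)²) = 6.650×10^-21 J.
Then E_2 = 2²·E_1 = 4·6.650×10^-21 J = 2.66×10^-20 J.

E_2 = 2.66×10^-20 J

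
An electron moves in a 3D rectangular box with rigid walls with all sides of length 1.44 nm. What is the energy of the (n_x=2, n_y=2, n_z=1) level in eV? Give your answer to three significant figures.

For a 3D rectangular well E = (h²/8m_e)·Σ n_i²/L_i² = (6.626×10^-34)²/(8·9.109×10^-31) · [2²/(1.44 nm)² + 2²/(1.44 nm)² + 1²/(1.44 nm)²].
Evaluating gives E = 2.615×10^-19 J = 1.63 eV.

E = 1.63 eV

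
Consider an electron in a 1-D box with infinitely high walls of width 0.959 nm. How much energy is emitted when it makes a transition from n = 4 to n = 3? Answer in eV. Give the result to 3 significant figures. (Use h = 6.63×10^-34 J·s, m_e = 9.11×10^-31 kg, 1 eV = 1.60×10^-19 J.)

|ΔE| = 2.87 eV

E_1 = h²/(8m_eL²) = 6.558×10^-20 J.
|ΔE| = |4² − 3²|·E_1 = 7·6.558×10^-20 J = 4.591×10^-19 J = 2.87 eV.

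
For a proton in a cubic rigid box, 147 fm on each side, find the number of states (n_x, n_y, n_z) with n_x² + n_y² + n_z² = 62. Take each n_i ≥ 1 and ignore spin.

The level has n_x² + n_y² + n_z² = 62. The ordered positive-integer solutions are (1, 5, 6), (1, 6, 5), (2, 3, 7), (2, 7, 3), (3, 2, 7), (3, 7, 2), (5, 1, 6), (5, 6, 1), (6, 1, 5), (6, 5, 1), (7, 2, 3), (7, 3, 2).
That gives 12 states.

degeneracy = 12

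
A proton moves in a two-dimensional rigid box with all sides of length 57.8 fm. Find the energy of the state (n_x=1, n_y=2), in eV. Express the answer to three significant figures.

E = 3.06×10^5 eV

For a 2D rectangular well E = (h²/8m_p)·Σ n_i²/L_i² = (6.626×10^-34)²/(8·1.673×10^-27) · [1²/(57.8 fm)² + 2²/(57.8 fm)²].
Evaluating gives E = 4.909×10^-14 J = 3.06×10^5 eV.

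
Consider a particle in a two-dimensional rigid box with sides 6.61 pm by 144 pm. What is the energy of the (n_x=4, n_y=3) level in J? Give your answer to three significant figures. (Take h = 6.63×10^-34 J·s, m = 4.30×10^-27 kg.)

E = 4.68×10^-18 J

For a 2D rectangular well E = (h²/8m)·Σ n_i²/L_i² = (6.63×10^-34)²/(8·4.30×10^-27) · [4²/(6.61 pm)² + 3²/(144 pm)²].
Evaluating gives E = 4.68×10^-18 J.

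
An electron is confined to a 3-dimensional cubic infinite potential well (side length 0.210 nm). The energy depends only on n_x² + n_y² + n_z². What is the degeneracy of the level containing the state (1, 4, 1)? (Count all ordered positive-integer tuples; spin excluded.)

The level has n_x² + n_y² + n_z² = 18. The ordered positive-integer solutions are (1, 1, 4), (1, 4, 1), (4, 1, 1).
That gives 3 states.

degeneracy = 3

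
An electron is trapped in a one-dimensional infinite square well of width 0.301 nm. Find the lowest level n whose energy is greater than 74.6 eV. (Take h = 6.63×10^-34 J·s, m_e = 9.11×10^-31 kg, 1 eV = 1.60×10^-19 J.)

E_1 = h²/(8m_eL²) = 6.657×10^-19 J = 4.161 eV.
Need n² > 74.6/4.161 = 17.93, i.e. n > 4.234.
The smallest integer satisfying this is n = 5.

n = 5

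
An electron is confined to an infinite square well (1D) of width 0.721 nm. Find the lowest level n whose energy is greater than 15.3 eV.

n = 5

E_1 = h²/(8m_eL²) = 1.159×10^-19 J = 0.7235 eV.
Need n² > 15.3/0.7235 = 21.15, i.e. n > 4.599.
The smallest integer satisfying this is n = 5.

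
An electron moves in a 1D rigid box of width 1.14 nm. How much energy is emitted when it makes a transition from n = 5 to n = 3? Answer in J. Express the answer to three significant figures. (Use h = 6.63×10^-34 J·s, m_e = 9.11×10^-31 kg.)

E_1 = h²/(8m_eL²) = 4.641×10^-20 J.
|ΔE| = |5² − 3²|·E_1 = 16·4.641×10^-20 J = 7.43×10^-19 J.

|ΔE| = 7.43×10^-19 J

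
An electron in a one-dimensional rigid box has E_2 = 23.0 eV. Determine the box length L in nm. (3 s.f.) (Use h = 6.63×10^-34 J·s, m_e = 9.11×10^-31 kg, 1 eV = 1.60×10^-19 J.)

L = 0.256 nm

From E_n = n²h²/(8m_eL²), L = n·h/√(8m_eE_n).
E_2 = 23.0 eV = 3.680×10^-18 J, so L = 2·6.63×10^-34/√(8·9.11×10^-31·3.680×10^-18) = 2.56×10^-10 m = 0.256 nm.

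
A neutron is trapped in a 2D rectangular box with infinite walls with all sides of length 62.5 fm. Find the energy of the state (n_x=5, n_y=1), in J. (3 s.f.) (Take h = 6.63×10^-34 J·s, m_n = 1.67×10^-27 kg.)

E = 2.19×10^-13 J

For a 2D rectangular well E = (h²/8m_n)·Σ n_i²/L_i² = (6.63×10^-34)²/(8·1.67×10^-27) · [5²/(62.5 fm)² + 1²/(62.5 fm)²].
Evaluating gives E = 2.19×10^-13 J.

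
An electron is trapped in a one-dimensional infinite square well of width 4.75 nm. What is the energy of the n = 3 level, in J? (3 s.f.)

For an infinite well E_n = n²h²/(8m_eL²), so E_1 = h²/(8m_eL²) = (6.626×10^-34)²/(8·9.109×10^-31·(4.75×10^-9 m)²) = 2.670×10^-21 J.
Then E_3 = 3²·E_1 = 9·2.670×10^-21 J = 2.40×10^-20 J.

E_3 = 2.40×10^-20 J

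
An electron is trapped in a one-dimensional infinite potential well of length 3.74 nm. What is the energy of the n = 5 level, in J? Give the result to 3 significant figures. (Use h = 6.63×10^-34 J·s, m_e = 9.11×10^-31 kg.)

For an infinite well E_n = n²h²/(8m_eL²), so E_1 = h²/(8m_eL²) = (6.63×10^-34)²/(8·9.11×10^-31·(3.74×10^-9 m)²) = 4.312×10^-21 J.
Then E_5 = 5²·E_1 = 25·4.312×10^-21 J = 1.08×10^-19 J.

E_5 = 1.08×10^-19 J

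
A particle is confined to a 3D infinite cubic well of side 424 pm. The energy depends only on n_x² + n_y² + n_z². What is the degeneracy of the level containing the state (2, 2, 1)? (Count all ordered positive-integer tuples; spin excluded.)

degeneracy = 3

The level has n_x² + n_y² + n_z² = 9. The ordered positive-integer solutions are (1, 2, 2), (2, 1, 2), (2, 2, 1).
That gives 3 states.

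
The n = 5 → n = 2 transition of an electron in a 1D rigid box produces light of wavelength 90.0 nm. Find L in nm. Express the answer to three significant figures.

L = 0.757 nm

The photon carries ΔE = hc/λ = 6.626×10^-34·2.998×10^8/9.00×10^-8 m = 2.207×10^-18 J.
Since ΔE = (5² − 2²)E_1, E_1 = 1.051×10^-19 J, and L = h/√(8m_eE_1) = 7.57×10^-10 m = 0.757 nm.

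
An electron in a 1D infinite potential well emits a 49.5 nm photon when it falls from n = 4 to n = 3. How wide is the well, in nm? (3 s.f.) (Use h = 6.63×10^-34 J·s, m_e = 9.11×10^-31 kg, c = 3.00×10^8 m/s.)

L = 0.324 nm

The photon carries ΔE = hc/λ = 6.63×10^-34·3.00×10^8/4.95×10^-8 m = 4.018×10^-18 J.
Since ΔE = (4² − 3²)E_1, E_1 = 5.740×10^-19 J, and L = h/√(8m_eE_1) = 3.24×10^-10 m = 0.324 nm.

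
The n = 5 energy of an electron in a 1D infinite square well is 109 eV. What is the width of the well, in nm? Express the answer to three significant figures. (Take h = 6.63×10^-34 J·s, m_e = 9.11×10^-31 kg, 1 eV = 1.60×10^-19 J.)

From E_n = n²h²/(8m_eL²), L = n·h/√(8m_eE_n).
E_5 = 109 eV = 1.744×10^-17 J, so L = 5·6.63×10^-34/√(8·9.11×10^-31·1.744×10^-17) = 2.94×10^-10 m = 0.294 nm.

L = 0.294 nm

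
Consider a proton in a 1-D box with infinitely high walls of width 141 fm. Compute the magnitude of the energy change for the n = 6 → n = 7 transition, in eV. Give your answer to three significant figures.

|ΔE| = 1.34×10^5 eV

E_1 = h²/(8m_pL²) = 1.650×10^-15 J.
|ΔE| = |6² − 7²|·E_1 = 13·1.650×10^-15 J = 2.145×10^-14 J = 1.34×10^5 eV.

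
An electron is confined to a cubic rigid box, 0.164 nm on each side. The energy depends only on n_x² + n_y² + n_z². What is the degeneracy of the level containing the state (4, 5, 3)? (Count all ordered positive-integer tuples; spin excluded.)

degeneracy = 6

The level has n_x² + n_y² + n_z² = 50. The ordered positive-integer solutions are (3, 4, 5), (3, 5, 4), (4, 3, 5), (4, 5, 3), (5, 3, 4), (5, 4, 3).
That gives 6 states.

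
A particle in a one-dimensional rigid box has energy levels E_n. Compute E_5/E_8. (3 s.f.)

E_n ∝ n², so E_5/E_8 = 5²/8² = 25/64 = 0.391.

0.391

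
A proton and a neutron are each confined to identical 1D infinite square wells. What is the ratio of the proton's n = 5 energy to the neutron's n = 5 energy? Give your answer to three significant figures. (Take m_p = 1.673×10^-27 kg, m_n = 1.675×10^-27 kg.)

1.00

E_n ∝ 1/m at fixed n and L, so the ratio is m_n/m_p = 1.675×10^-27/1.673×10^-27 = 1.00.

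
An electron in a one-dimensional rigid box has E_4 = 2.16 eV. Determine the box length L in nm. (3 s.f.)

From E_n = n²h²/(8m_eL²), L = n·h/√(8m_eE_n).
E_4 = 2.16 eV = 3.460×10^-19 J, so L = 4·6.626×10^-34/√(8·9.109×10^-31·3.460×10^-19) = 1.67×10^-9 m = 1.67 nm.

L = 1.67 nm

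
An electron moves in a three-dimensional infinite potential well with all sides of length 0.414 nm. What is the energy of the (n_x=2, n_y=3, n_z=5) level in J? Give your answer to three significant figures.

For a 3D rectangular well E = (h²/8m_e)·Σ n_i²/L_i² = (6.626×10^-34)²/(8·9.109×10^-31) · [2²/(0.414 nm)² + 3²/(0.414 nm)² + 5²/(0.414 nm)²].
Evaluating gives E = 1.34×10^-17 J.

E = 1.34×10^-17 J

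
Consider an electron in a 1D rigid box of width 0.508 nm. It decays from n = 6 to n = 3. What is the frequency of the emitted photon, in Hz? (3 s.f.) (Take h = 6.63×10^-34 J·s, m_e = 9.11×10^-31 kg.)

E_1 = h²/(8m_eL²) = 2.337×10^-19 J and ΔE = (6² − 3²)E_1 = 6.310×10^-18 J.
f = ΔE/h = 6.310×10^-18/6.63×10^-34 = 9.52×10^15 Hz.

f = 9.52×10^15 Hz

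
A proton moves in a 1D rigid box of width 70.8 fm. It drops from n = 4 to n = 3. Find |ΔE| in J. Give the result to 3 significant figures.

|ΔE| = 4.58×10^-14 J

E_1 = h²/(8m_pL²) = 6.544×10^-15 J.
|ΔE| = |4² − 3²|·E_1 = 7·6.544×10^-15 J = 4.58×10^-14 J.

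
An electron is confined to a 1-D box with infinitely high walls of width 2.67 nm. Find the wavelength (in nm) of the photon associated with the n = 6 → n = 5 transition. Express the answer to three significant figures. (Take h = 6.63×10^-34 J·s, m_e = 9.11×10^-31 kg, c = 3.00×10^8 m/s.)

λ = 2.14×10^3 nm

E_1 = h²/(8m_eL²) = 8.461×10^-21 J, so ΔE = (6² − 5²)E_1 = 9.307×10^-20 J.
λ = hc/ΔE = (6.63×10^-34·3.00×10^8)/9.307×10^-20 = 2.14×10^-6 m = 2.14×10^3 nm.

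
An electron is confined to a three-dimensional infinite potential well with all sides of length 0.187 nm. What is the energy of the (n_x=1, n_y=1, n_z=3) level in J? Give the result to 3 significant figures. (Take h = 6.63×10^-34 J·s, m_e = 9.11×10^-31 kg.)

For a 3D rectangular well E = (h²/8m_e)·Σ n_i²/L_i² = (6.63×10^-34)²/(8·9.11×10^-31) · [1²/(0.187 nm)² + 1²/(0.187 nm)² + 3²/(0.187 nm)²].
Evaluating gives E = 1.90×10^-17 J.

E = 1.90×10^-17 J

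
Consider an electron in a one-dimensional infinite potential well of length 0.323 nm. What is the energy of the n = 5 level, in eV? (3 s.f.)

E_5 = 90.1 eV

For an infinite well E_n = n²h²/(8m_eL²), so E_1 = h²/(8m_eL²) = (6.626×10^-34)²/(8·9.109×10^-31·(3.23×10^-10 m)²) = 5.775×10^-19 J.
Then E_5 = 5²·E_1 = 25·5.775×10^-19 J = 1.444×10^-17 J.
Converting, E_5 = 1.444×10^-17 J / (1.602×10^-19 J/eV) = 90.1 eV.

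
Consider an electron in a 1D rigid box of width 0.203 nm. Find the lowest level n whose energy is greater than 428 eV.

E_1 = h²/(8m_eL²) = 1.462×10^-18 J = 9.126 eV.
Need n² > 428/9.126 = 46.90, i.e. n > 6.848.
The smallest integer satisfying this is n = 7.

n = 7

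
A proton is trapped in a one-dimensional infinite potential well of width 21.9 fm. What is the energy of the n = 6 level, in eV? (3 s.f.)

E_6 = 1.54×10^7 eV

For an infinite well E_n = n²h²/(8m_pL²), so E_1 = h²/(8m_pL²) = (6.626×10^-34)²/(8·1.673×10^-27·(2.19×10^-14 m)²) = 6.840×10^-14 J.
Then E_6 = 6²·E_1 = 36·6.840×10^-14 J = 2.462×10^-12 J.
Converting, E_6 = 2.462×10^-12 J / (1.602×10^-19 J/eV) = 1.54×10^7 eV.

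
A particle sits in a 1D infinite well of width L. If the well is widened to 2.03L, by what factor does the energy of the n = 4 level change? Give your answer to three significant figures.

E_n ∝ 1/L², so the energy scales by 1/2.03² = 0.243.

0.243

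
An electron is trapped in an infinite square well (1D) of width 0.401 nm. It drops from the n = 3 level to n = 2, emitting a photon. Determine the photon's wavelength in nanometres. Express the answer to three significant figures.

E_1 = h²/(8m_eL²) = 3.747×10^-19 J, so ΔE = (3² − 2²)E_1 = 1.874×10^-18 J.
λ = hc/ΔE = (6.626×10^-34·2.998×10^8)/1.874×10^-18 = 1.06×10^-7 m = 106 nm.

λ = 106 nm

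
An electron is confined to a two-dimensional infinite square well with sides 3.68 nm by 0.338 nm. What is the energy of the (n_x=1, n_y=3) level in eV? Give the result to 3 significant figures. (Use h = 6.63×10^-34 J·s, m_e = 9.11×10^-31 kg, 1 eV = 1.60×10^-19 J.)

For a 2D rectangular well E = (h²/8m_e)·Σ n_i²/L_i² = (6.63×10^-34)²/(8·9.11×10^-31) · [1²/(3.68 nm)² + 3²/(0.338 nm)²].
Evaluating gives E = 4.756×10^-18 J = 29.7 eV.

E = 29.7 eV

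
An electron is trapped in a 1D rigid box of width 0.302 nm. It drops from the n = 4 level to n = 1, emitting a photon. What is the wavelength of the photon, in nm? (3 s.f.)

E_1 = h²/(8m_eL²) = 6.606×10^-19 J, so ΔE = (4² − 1²)E_1 = 9.909×10^-18 J.
λ = hc/ΔE = (6.626×10^-34·2.998×10^8)/9.909×10^-18 = 2.00×10^-8 m = 20.0 nm.

λ = 20.0 nm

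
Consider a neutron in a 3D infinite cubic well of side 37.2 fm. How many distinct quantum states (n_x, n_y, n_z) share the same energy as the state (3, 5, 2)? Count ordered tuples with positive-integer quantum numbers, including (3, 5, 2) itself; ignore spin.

degeneracy = 9

The level has n_x² + n_y² + n_z² = 38. The ordered positive-integer solutions are (1, 1, 6), (1, 6, 1), (2, 3, 5), (2, 5, 3), (3, 2, 5), (3, 5, 2), (5, 2, 3), (5, 3, 2), (6, 1, 1).
That gives 9 states.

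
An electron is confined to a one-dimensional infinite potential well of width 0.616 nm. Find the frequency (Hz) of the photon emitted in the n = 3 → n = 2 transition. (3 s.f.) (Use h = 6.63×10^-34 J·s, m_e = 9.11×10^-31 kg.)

E_1 = h²/(8m_eL²) = 1.589×10^-19 J and ΔE = (3² − 2²)E_1 = 7.945×10^-19 J.
f = ΔE/h = 7.945×10^-19/6.63×10^-34 = 1.20×10^15 Hz.

f = 1.20×10^15 Hz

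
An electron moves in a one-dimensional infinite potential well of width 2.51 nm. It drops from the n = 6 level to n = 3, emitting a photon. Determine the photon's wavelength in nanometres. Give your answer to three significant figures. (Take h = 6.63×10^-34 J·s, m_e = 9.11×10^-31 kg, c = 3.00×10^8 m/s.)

E_1 = h²/(8m_eL²) = 9.574×10^-21 J, so ΔE = (6² − 3²)E_1 = 2.585×10^-19 J.
λ = hc/ΔE = (6.63×10^-34·3.00×10^8)/2.585×10^-19 = 7.69×10^-7 m = 769 nm.

λ = 769 nm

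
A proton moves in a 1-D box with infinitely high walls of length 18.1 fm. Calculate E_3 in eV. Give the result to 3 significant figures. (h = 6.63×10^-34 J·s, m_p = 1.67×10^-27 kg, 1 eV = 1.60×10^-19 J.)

For an infinite well E_n = n²h²/(8m_pL²), so E_1 = h²/(8m_pL²) = (6.63×10^-34)²/(8·1.67×10^-27·(1.81×10^-14 m)²) = 1.004×10^-13 J.
Then E_3 = 3²·E_1 = 9·1.004×10^-13 J = 9.036×10^-13 J.
Converting, E_3 = 9.036×10^-13 J / (1.60×10^-19 J/eV) = 5.65×10^6 eV.

E_3 = 5.65×10^6 eV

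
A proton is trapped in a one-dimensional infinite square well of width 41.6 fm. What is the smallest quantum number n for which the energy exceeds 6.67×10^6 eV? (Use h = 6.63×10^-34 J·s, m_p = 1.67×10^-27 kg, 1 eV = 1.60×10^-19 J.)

E_1 = h²/(8m_pL²) = 1.901×10^-14 J = 1.188×10^5 eV.
Need n² > 6.67×10^6/1.188×10^5 = 56.14, i.e. n > 7.493.
The smallest integer satisfying this is n = 8.

n = 8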